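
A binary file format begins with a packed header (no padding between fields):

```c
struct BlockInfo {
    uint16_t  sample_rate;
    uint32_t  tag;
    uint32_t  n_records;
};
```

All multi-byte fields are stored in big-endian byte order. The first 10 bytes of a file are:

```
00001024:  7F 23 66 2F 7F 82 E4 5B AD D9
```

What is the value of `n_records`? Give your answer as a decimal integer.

3831213529

`n_records` follows `sample_rate` (2 B), `tag` (4 B), so it starts at offset 2 + 4 = 6 and occupies 4 bytes.
Bytes at offsets 6..9: E4 5B AD D9.
In big-endian order the high byte comes first in memory.
The bytes are already most-significant first: 0xE45BADD9.
0xE45BADD9 = 3831213529.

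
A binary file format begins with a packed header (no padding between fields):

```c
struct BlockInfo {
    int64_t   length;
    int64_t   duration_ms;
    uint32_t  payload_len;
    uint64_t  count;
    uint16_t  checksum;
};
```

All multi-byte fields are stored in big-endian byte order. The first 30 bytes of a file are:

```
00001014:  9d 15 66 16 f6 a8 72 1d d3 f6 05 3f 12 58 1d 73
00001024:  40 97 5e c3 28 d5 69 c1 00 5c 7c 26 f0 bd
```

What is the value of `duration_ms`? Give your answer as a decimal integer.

-3173343118987092621

`duration_ms` follows `length` (8 bytes), so it starts at byte offset 8 and occupies 8 bytes.
Bytes at offsets 8..15: D3 F6 05 3F 12 58 1D 73.
Big-endian stores the most-significant byte at the lowest address.
The bytes are already most-significant first: 0xD3F6053F12581D73.
Top bit is set, so as a signed 64-bit value this is 0xD3F6053F12581D73 − 2^64 = -3173343118987092621.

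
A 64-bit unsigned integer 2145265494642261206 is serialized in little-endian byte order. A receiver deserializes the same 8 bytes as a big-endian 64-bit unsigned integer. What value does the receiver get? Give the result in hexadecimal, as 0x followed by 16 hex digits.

2145265494642261206 in 64-bit hexadecimal is 0x1DC58399ED0DFCD6.
Stored little-endian, the bytes at ascending addresses are D6 FC 0D ED 99 83 C5 1D.
Read back as big-endian, the last byte is least significant, giving 0xD6FC0DED9983C51D.

0xD6FC0DED9983C51D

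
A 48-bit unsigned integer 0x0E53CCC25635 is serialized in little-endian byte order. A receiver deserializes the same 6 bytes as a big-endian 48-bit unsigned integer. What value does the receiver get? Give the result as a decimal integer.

58646751630094

Stored little-endian, the bytes at ascending addresses are 35 56 C2 CC 53 0E.
Read back as big-endian, the last byte is least significant, giving 0x3556C2CC530E.
0x3556C2CC530E = 58646751630094.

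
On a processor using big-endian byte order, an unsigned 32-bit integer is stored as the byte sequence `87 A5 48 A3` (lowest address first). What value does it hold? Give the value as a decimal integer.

In big-endian order the high byte comes first in memory.
The bytes are already most-significant first: 0x87A548A3.
0x87A548A3 = 2275756195.

2275756195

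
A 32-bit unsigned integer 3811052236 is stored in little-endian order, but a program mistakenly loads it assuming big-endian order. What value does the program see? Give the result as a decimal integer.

3811052236 in 32-bit hexadecimal is 0xE3280ACC.
Stored little-endian, the bytes at ascending addresses are CC 0A 28 E3.
Read back as big-endian, the last byte is least significant, giving 0xCC0A28E3.
0xCC0A28E3 = 3423217891.

3423217891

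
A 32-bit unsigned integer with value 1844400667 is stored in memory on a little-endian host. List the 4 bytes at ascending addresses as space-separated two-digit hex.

1B 52 EF 6D

1844400667 in hexadecimal, padded to 32 bits, is 0x6DEF521B.
Split into bytes (most-significant first): 6D EF 52 1B.
In little-endian order the low byte comes first in memory.
So at ascending addresses the bytes are 1B 52 EF 6D.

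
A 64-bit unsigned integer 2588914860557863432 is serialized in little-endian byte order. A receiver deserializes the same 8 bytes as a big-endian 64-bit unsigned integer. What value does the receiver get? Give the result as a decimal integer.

579355050664324387

2588914860557863432 in 64-bit hexadecimal is 0x23EDAC5959480A08.
Stored little-endian, the bytes at ascending addresses are 08 0A 48 59 59 AC ED 23.
Read back as big-endian, the last byte is least significant, giving 0x080A485959ACED23.
0x080A485959ACED23 = 579355050664324387.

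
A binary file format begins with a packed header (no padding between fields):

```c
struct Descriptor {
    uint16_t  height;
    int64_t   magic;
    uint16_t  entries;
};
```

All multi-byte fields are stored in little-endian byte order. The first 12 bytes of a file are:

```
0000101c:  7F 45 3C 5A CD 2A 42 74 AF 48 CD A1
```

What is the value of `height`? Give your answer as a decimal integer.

17791

`height` is the first field, at byte offset 0, occupying 2 bytes.
Bytes at offsets 0..1: 7F 45.
Little-endian stores the least-significant byte at the lowest address.
Reassemble most-significant byte first: 45 7F → 0x457F.
0x457F = 17791.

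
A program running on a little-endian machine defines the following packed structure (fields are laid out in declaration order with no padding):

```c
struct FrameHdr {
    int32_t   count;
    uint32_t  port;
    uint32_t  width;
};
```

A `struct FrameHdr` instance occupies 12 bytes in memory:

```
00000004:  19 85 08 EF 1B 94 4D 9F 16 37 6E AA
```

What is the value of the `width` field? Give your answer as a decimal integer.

2859349782

`width` follows `count` (4 B), `port` (4 B), so it starts at offset 4 + 4 = 8 and occupies 4 bytes.
Bytes at offsets 8..11: 16 37 6E AA.
Little-endian: lowest address holds the least-significant byte.
Reassemble most-significant byte first: AA 6E 37 16 → 0xAA6E3716.
0xAA6E3716 = 2859349782.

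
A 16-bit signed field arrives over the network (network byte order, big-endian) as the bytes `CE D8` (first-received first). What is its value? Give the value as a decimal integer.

In big-endian order the high byte comes first in memory.
The bytes are already most-significant first: 0xCED8.
Top bit is set, so as a signed 16-bit value this is 0xCED8 − 2^16 = -12584.

-12584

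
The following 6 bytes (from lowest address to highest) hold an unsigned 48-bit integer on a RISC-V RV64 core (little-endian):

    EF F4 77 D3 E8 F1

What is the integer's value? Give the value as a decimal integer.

265982282560751

Little-endian: lowest address holds the least-significant byte.
Reassemble most-significant byte first: F1 E8 D3 77 F4 EF → 0xF1E8D377F4EF.
0xF1E8D377F4EF = 265982282560751.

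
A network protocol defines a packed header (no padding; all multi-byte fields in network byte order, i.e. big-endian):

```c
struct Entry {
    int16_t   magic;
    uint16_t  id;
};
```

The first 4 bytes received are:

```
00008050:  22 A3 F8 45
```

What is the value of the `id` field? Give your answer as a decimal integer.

`id` follows `magic` (2 bytes), so it starts at byte offset 2 and occupies 2 bytes.
Bytes at offsets 2..3: F8 45.
Big-endian stores the most-significant byte at the lowest address.
The bytes are already most-significant first: 0xF845.
0xF845 = 63557.

63557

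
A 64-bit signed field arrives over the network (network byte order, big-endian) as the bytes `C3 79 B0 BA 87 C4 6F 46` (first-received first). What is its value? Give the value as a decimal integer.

In big-endian order the high byte comes first in memory.
The bytes are already most-significant first: 0xC379B0BA87C46F46.
Top bit is set, so as a signed 64-bit value this is 0xC379B0BA87C46F46 − 2^64 = -4361260448943411386.

-4361260448943411386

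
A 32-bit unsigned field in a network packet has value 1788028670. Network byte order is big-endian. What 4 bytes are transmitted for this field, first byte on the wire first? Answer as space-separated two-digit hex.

1788028670 in hexadecimal, padded to 32 bits, is 0x6A9326FE.
Split into bytes (most-significant first): 6A 93 26 FE.
Big-endian stores the most-significant byte at the lowest address.
So the memory order matches the most-significant-first order: 6A 93 26 FE.

6A 93 26 FE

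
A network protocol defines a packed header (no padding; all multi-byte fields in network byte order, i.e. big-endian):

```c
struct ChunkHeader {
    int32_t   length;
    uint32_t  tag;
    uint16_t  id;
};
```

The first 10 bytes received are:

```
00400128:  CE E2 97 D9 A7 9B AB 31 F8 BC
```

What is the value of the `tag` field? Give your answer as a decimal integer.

2811996977

`tag` follows `length` (4 bytes), so it starts at byte offset 4 and occupies 4 bytes.
Bytes at offsets 4..7: A7 9B AB 31.
Big-endian stores the most-significant byte at the lowest address.
The bytes are already most-significant first: 0xA79BAB31.
0xA79BAB31 = 2811996977.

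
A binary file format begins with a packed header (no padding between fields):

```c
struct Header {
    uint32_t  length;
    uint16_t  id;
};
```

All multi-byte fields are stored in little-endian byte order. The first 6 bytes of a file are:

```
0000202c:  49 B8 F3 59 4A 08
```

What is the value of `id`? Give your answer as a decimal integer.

`id` follows `length` (4 bytes), so it starts at byte offset 4 and occupies 2 bytes.
Bytes at offsets 4..5: 4A 08.
In little-endian order the low byte comes first in memory.
Reassemble most-significant byte first: 08 4A → 0x084A.
0x084A = 2122.

2122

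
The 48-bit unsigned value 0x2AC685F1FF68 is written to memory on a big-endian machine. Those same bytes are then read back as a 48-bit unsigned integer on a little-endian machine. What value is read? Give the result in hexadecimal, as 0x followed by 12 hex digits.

Stored big-endian, the bytes at ascending addresses are 2A C6 85 F1 FF 68.
Read back as little-endian, the first byte is least significant, giving 0x68FFF185C62A.

0x68FFF185C62A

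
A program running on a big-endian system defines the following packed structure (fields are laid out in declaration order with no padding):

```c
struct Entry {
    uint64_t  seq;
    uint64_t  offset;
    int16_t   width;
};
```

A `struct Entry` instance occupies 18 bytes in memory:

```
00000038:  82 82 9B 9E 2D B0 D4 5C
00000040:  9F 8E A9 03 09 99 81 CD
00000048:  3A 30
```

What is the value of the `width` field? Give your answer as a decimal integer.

`width` follows `seq` (8 B), `offset` (8 B), so it starts at offset 8 + 8 = 16 and occupies 2 bytes.
Bytes at offsets 16..17: 3A 30.
Big-endian: lowest address holds the most-significant byte.
The bytes are already most-significant first: 0x3A30.
0x3A30 = 14896.

14896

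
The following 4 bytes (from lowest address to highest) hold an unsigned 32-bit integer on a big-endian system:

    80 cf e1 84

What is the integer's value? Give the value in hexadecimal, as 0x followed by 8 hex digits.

In big-endian order the high byte comes first in memory.
The bytes are already most-significant first: 0x80CFE184.

0x80CFE184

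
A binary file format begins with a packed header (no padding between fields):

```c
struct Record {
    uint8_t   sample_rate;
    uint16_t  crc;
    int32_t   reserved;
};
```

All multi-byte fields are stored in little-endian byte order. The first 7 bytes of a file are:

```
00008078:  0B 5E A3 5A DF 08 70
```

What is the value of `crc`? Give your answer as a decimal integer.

41822

`crc` follows `sample_rate` (1 byte), so it starts at byte offset 1 and occupies 2 bytes.
Bytes at offsets 1..2: 5E A3.
In little-endian order the low byte comes first in memory.
Reassemble most-significant byte first: A3 5E → 0xA35E.
0xA35E = 41822.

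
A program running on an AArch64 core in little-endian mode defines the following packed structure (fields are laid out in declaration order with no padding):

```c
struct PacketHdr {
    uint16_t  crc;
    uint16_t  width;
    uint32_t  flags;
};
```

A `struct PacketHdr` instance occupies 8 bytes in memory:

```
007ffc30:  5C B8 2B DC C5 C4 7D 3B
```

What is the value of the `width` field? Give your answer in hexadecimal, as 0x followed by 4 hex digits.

0xDC2B

`width` follows `crc` (2 bytes), so it starts at byte offset 2 and occupies 2 bytes.
Bytes at offsets 2..3: 2B DC.
In little-endian order the low byte comes first in memory.
Reassemble most-significant byte first: DC 2B → 0xDC2B.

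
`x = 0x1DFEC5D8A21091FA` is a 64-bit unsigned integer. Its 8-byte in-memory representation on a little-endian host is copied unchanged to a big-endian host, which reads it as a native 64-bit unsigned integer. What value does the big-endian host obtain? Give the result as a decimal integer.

Stored little-endian, the bytes at ascending addresses are FA 91 10 A2 D8 C5 FE 1D.
Read back as big-endian, the last byte is least significant, giving 0xFA9110A2D8C5FE1D.
0xFA9110A2D8C5FE1D = 18055230672712629789.

18055230672712629789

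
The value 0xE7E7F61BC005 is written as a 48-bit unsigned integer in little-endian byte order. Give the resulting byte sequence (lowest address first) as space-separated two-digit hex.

05 C0 1B F6 E7 E7

Split into bytes (most-significant first): E7 E7 F6 1B C0 05.
In little-endian order the low byte comes first in memory.
So at ascending addresses the bytes are 05 C0 1B F6 E7 E7.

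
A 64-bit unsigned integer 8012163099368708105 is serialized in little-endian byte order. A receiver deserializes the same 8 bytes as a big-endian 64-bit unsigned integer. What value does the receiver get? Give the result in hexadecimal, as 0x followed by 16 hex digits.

0x09585D7CE3EB306F

8012163099368708105 in 64-bit hexadecimal is 0x6F30EBE37C5D5809.
Stored little-endian, the bytes at ascending addresses are 09 58 5D 7C E3 EB 30 6F.
Read back as big-endian, the last byte is least significant, giving 0x09585D7CE3EB306F.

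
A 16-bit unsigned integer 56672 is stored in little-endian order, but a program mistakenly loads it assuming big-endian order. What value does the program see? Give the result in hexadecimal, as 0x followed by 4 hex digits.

0x60DD

56672 in 16-bit hexadecimal is 0xDD60.
Stored little-endian, the bytes at ascending addresses are 60 DD.
Read back as big-endian, the last byte is least significant, giving 0x60DD.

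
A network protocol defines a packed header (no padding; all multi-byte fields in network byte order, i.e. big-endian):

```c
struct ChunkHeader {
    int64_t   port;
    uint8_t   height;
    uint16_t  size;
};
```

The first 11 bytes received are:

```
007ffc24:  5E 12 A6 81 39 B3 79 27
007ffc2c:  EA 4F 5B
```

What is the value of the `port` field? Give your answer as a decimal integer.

`port` is the first field, at byte offset 0, occupying 8 bytes.
Bytes at offsets 0..7: 5E 12 A6 81 39 B3 79 27.
Big-endian: lowest address holds the most-significant byte.
The bytes are already most-significant first: 0x5E12A68139B37927.
0x5E12A68139B37927 = 6778663463095073063.

6778663463095073063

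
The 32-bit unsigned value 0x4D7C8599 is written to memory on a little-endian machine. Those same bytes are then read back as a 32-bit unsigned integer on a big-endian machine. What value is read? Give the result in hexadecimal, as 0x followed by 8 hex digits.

0x99857C4D

Stored little-endian, the bytes at ascending addresses are 99 85 7C 4D.
Read back as big-endian, the last byte is least significant, giving 0x99857C4D.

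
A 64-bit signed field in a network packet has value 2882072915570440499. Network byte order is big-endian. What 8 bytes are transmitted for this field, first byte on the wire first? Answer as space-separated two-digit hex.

2882072915570440499 in hexadecimal, padded to 64 bits, is 0x27FF2E0BFD59B933.
Split into bytes (most-significant first): 27 FF 2E 0B FD 59 B9 33.
Big-endian stores the most-significant byte at the lowest address.
So the memory order matches the most-significant-first order: 27 FF 2E 0B FD 59 B9 33.

27 FF 2E 0B FD 59 B9 33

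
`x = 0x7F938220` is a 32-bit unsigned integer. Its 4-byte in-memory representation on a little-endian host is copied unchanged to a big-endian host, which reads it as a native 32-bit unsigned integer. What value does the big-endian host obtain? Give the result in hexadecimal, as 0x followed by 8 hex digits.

0x2082937F

Stored little-endian, the bytes at ascending addresses are 20 82 93 7F.
Read back as big-endian, the last byte is least significant, giving 0x2082937F.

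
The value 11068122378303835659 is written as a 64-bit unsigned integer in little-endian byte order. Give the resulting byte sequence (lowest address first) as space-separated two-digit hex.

11068122378303835659 in hexadecimal, padded to 64 bits, is 0x9999DEA9615A0E0B.
Split into bytes (most-significant first): 99 99 DE A9 61 5A 0E 0B.
In little-endian order the low byte comes first in memory.
So at ascending addresses the bytes are 0B 0E 5A 61 A9 DE 99 99.

0B 0E 5A 61 A9 DE 99 99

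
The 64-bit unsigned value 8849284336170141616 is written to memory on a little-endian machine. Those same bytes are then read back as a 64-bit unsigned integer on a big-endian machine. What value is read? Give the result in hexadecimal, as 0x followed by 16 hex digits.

0xB087D9DD37F9CE7A

8849284336170141616 in 64-bit hexadecimal is 0x7ACEF937DDD987B0.
Stored little-endian, the bytes at ascending addresses are B0 87 D9 DD 37 F9 CE 7A.
Read back as big-endian, the last byte is least significant, giving 0xB087D9DD37F9CE7A.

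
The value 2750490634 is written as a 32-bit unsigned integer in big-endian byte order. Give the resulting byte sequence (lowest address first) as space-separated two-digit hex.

A3 F1 28 0A

2750490634 in hexadecimal, padded to 32 bits, is 0xA3F1280A.
Split into bytes (most-significant first): A3 F1 28 0A.
Big-endian stores the most-significant byte at the lowest address.
So the memory order matches the most-significant-first order: A3 F1 28 0A.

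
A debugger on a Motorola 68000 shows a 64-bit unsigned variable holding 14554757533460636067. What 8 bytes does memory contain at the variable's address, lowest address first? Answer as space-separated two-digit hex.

C9 FC E2 DC BD DC A1 A3

14554757533460636067 in hexadecimal, padded to 64 bits, is 0xC9FCE2DCBDDCA1A3.
Split into bytes (most-significant first): C9 FC E2 DC BD DC A1 A3.
Big-endian: lowest address holds the most-significant byte.
So the memory order matches the most-significant-first order: C9 FC E2 DC BD DC A1 A3.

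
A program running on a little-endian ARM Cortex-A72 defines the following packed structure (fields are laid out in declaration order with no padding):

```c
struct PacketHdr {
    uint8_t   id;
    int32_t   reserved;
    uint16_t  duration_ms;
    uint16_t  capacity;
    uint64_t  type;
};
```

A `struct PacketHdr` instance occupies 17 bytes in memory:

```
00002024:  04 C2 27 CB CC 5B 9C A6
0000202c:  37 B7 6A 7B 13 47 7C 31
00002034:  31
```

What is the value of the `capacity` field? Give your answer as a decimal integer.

14246

`capacity` follows `id` (1 B), `reserved` (4 B), `duration_ms` (2 B), so it starts at offset 1 + 4 + 2 = 7 and occupies 2 bytes.
Bytes at offsets 7..8: A6 37.
In little-endian order the low byte comes first in memory.
Reassemble most-significant byte first: 37 A6 → 0x37A6.
0x37A6 = 14246.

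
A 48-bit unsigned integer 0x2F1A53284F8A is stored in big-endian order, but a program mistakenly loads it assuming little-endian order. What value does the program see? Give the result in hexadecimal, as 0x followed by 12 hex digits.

Stored big-endian, the bytes at ascending addresses are 2F 1A 53 28 4F 8A.
Read back as little-endian, the first byte is least significant, giving 0x8A4F28531A2F.

0x8A4F28531A2F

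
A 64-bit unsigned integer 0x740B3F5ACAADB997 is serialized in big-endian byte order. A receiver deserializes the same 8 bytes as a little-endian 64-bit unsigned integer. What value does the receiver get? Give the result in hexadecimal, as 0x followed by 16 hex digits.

Stored big-endian, the bytes at ascending addresses are 74 0B 3F 5A CA AD B9 97.
Read back as little-endian, the first byte is least significant, giving 0x97B9ADCA5A3F0B74.

0x97B9ADCA5A3F0B74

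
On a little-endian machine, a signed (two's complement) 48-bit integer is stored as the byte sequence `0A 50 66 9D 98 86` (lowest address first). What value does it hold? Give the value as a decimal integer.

Little-endian: lowest address holds the least-significant byte.
Reassemble most-significant byte first: 86 98 9D 66 50 0A → 0x86989D66500A.
Top bit is set, so as a signed 48-bit value this is 0x86989D66500A − 2^48 = -133484942831606.

-133484942831606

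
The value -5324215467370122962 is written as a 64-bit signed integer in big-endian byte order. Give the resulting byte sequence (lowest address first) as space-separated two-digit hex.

Two's complement of -5324215467370122962 in 64 bits: 5324215467370122962 = 0x49E369C2383C8ED2; invert → 0xB61C963DC7C3712D; add 1 → 0xB61C963DC7C3712E.
Split into bytes (most-significant first): B6 1C 96 3D C7 C3 71 2E.
Big-endian: lowest address holds the most-significant byte.
So the memory order matches the most-significant-first order: B6 1C 96 3D C7 C3 71 2E.

B6 1C 96 3D C7 C3 71 2E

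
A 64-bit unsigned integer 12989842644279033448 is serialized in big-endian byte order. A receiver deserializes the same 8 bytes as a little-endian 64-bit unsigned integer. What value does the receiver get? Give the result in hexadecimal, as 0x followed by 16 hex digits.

12989842644279033448 in 64-bit hexadecimal is 0xB445310FD478FE68.
Stored big-endian, the bytes at ascending addresses are B4 45 31 0F D4 78 FE 68.
Read back as little-endian, the first byte is least significant, giving 0x68FE78D40F3145B4.

0x68FE78D40F3145B4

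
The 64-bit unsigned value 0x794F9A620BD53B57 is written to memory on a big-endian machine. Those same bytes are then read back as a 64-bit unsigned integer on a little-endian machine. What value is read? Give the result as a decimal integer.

Stored big-endian, the bytes at ascending addresses are 79 4F 9A 62 0B D5 3B 57.
Read back as little-endian, the first byte is least significant, giving 0x573BD50B629A4F79.
0x573BD50B629A4F79 = 6285851949801295737.

6285851949801295737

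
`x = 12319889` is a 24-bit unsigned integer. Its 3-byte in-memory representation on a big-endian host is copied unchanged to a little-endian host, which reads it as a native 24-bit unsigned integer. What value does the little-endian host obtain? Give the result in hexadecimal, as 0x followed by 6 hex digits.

0x91FCBB

12319889 in 24-bit hexadecimal is 0xBBFC91.
Stored big-endian, the bytes at ascending addresses are BB FC 91.
Read back as little-endian, the first byte is least significant, giving 0x91FCBB.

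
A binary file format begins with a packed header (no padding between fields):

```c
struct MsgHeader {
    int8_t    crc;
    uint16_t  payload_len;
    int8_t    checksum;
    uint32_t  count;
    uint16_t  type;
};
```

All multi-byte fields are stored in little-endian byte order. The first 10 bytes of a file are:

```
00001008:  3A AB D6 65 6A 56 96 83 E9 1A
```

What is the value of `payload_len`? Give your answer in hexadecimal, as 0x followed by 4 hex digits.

0xD6AB

`payload_len` follows `crc` (1 byte), so it starts at byte offset 1 and occupies 2 bytes.
Bytes at offsets 1..2: AB D6.
Little-endian: lowest address holds the least-significant byte.
Reassemble most-significant byte first: D6 AB → 0xD6AB.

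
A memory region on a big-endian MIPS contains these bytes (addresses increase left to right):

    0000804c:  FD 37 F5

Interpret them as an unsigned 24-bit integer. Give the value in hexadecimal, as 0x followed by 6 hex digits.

Big-endian stores the most-significant byte at the lowest address.
The bytes are already most-significant first: 0xFD37F5.

0xFD37F5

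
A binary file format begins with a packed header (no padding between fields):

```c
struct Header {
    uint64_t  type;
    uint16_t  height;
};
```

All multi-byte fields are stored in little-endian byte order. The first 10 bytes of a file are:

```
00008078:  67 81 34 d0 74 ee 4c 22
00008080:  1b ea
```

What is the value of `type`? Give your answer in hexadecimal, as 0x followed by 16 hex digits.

`type` is the first field, at byte offset 0, occupying 8 bytes.
Bytes at offsets 0..7: 67 81 34 D0 74 EE 4C 22.
Little-endian stores the least-significant byte at the lowest address.
Reassemble most-significant byte first: 22 4C EE 74 D0 34 81 67 → 0x224CEE74D0348167.

0x224CEE74D0348167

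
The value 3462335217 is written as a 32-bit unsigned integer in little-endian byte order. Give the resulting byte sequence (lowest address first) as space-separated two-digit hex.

F1 0A 5F CE

3462335217 in hexadecimal, padded to 32 bits, is 0xCE5F0AF1.
Split into bytes (most-significant first): CE 5F 0A F1.
Little-endian: lowest address holds the least-significant byte.
So at ascending addresses the bytes are F1 0A 5F CE.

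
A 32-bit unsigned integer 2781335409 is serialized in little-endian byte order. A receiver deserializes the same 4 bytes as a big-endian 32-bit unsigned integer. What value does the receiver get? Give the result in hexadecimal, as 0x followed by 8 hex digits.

0x71CFC7A5

2781335409 in 32-bit hexadecimal is 0xA5C7CF71.
Stored little-endian, the bytes at ascending addresses are 71 CF C7 A5.
Read back as big-endian, the last byte is least significant, giving 0x71CFC7A5.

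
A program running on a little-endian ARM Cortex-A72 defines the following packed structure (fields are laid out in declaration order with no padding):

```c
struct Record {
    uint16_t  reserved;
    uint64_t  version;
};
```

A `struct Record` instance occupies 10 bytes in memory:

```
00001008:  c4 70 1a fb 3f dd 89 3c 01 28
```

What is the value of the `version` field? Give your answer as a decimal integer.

`version` follows `reserved` (2 bytes), so it starts at byte offset 2 and occupies 8 bytes.
Bytes at offsets 2..9: 1A FB 3F DD 89 3C 01 28.
In little-endian order the low byte comes first in memory.
Reassemble most-significant byte first: 28 01 3C 89 DD 3F FB 1A → 0x28013C89DD3FFB1A.
0x28013C89DD3FFB1A = 2882651799313971994.

2882651799313971994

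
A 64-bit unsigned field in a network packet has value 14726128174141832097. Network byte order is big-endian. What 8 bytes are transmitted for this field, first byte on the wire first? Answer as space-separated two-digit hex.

CC 5D B7 8D 50 98 7B A1

14726128174141832097 in hexadecimal, padded to 64 bits, is 0xCC5DB78D50987BA1.
Split into bytes (most-significant first): CC 5D B7 8D 50 98 7B A1.
In big-endian order the high byte comes first in memory.
So the memory order matches the most-significant-first order: CC 5D B7 8D 50 98 7B A1.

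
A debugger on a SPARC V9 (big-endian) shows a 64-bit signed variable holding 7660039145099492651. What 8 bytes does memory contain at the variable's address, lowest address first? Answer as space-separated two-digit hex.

7660039145099492651 in hexadecimal, padded to 64 bits, is 0x6A4DED04913DFD2B.
Split into bytes (most-significant first): 6A 4D ED 04 91 3D FD 2B.
In big-endian order the high byte comes first in memory.
So the memory order matches the most-significant-first order: 6A 4D ED 04 91 3D FD 2B.

6A 4D ED 04 91 3D FD 2B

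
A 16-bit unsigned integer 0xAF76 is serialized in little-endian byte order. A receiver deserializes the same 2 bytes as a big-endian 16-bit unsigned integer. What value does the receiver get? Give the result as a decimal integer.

30383

Stored little-endian, the bytes at ascending addresses are 76 AF.
Read back as big-endian, the last byte is least significant, giving 0x76AF.
0x76AF = 30383.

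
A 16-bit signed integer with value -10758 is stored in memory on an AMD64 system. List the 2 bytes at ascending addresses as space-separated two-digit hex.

Two's complement of -10758 in 16 bits: 10758 = 0x2A06; invert → 0xD5F9; add 1 → 0xD5FA.
Split into bytes (most-significant first): D5 FA.
In little-endian order the low byte comes first in memory.
So at ascending addresses the bytes are FA D5.

FA D5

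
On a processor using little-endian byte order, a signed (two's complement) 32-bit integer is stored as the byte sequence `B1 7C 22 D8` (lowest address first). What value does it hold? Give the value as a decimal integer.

In little-endian order the low byte comes first in memory.
Reassemble most-significant byte first: D8 22 7C B1 → 0xD8227CB1.
Top bit is set, so as a signed 32-bit value this is 0xD8227CB1 − 2^32 = -668828495.

-668828495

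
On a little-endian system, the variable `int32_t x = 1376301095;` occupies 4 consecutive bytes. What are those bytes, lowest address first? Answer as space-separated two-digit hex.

1376301095 in hexadecimal, padded to 32 bits, is 0x5208B027.
Split into bytes (most-significant first): 52 08 B0 27.
Little-endian: lowest address holds the least-significant byte.
So at ascending addresses the bytes are 27 B0 08 52.

27 B0 08 52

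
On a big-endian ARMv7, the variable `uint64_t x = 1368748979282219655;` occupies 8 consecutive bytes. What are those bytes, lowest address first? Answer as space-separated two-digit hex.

12 FE C5 F1 D8 CB 92 87

1368748979282219655 in hexadecimal, padded to 64 bits, is 0x12FEC5F1D8CB9287.
Split into bytes (most-significant first): 12 FE C5 F1 D8 CB 92 87.
Big-endian stores the most-significant byte at the lowest address.
So the memory order matches the most-significant-first order: 12 FE C5 F1 D8 CB 92 87.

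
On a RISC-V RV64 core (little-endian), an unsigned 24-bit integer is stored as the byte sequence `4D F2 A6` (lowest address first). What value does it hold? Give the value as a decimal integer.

10941005

Little-endian: lowest address holds the least-significant byte.
Reassemble most-significant byte first: A6 F2 4D → 0xA6F24D.
0xA6F24D = 10941005.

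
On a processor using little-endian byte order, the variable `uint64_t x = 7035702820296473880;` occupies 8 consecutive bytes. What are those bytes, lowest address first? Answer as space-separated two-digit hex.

18 3D FC 34 70 D6 A3 61

7035702820296473880 in hexadecimal, padded to 64 bits, is 0x61A3D67034FC3D18.
Split into bytes (most-significant first): 61 A3 D6 70 34 FC 3D 18.
Little-endian stores the least-significant byte at the lowest address.
So at ascending addresses the bytes are 18 3D FC 34 70 D6 A3 61.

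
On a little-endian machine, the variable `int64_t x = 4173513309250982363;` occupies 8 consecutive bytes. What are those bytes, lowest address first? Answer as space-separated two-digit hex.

4173513309250982363 in hexadecimal, padded to 64 bits, is 0x39EB4C3E174511DB.
Split into bytes (most-significant first): 39 EB 4C 3E 17 45 11 DB.
Little-endian stores the least-significant byte at the lowest address.
So at ascending addresses the bytes are DB 11 45 17 3E 4C EB 39.

DB 11 45 17 3E 4C EB 39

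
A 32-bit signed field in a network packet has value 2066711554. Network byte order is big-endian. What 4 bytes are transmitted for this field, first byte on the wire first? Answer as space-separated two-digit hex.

7B 2F 84 02

2066711554 in hexadecimal, padded to 32 bits, is 0x7B2F8402.
Split into bytes (most-significant first): 7B 2F 84 02.
Big-endian: lowest address holds the most-significant byte.
So the memory order matches the most-significant-first order: 7B 2F 84 02.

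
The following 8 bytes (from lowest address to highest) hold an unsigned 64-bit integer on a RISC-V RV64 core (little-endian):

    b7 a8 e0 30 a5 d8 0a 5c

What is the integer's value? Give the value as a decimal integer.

In little-endian order the low byte comes first in memory.
Reassemble most-significant byte first: 5C 0A D8 A5 30 E0 A8 B7 → 0x5C0AD8A530E0A8B7.
0x5C0AD8A530E0A8B7 = 6632351605257709751.

6632351605257709751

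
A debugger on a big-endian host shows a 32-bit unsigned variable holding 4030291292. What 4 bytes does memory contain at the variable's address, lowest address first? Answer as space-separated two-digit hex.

F0 39 5D 5C

4030291292 in hexadecimal, padded to 32 bits, is 0xF0395D5C.
Split into bytes (most-significant first): F0 39 5D 5C.
In big-endian order the high byte comes first in memory.
So the memory order matches the most-significant-first order: F0 39 5D 5C.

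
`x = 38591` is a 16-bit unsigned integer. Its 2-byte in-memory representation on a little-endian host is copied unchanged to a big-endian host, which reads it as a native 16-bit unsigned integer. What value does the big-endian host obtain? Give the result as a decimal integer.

49046

38591 in 16-bit hexadecimal is 0x96BF.
Stored little-endian, the bytes at ascending addresses are BF 96.
Read back as big-endian, the last byte is least significant, giving 0xBF96.
0xBF96 = 49046.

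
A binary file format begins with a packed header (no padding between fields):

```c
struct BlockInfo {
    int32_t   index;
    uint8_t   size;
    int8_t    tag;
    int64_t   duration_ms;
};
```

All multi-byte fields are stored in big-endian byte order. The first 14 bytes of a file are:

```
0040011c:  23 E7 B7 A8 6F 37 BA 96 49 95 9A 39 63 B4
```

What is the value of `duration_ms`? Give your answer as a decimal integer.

`duration_ms` follows `index` (4 B), `size` (1 B), `tag` (1 B), so it starts at offset 4 + 1 + 1 = 6 and occupies 8 bytes.
Bytes at offsets 6..13: BA 96 49 95 9A 39 63 B4.
In big-endian order the high byte comes first in memory.
The bytes are already most-significant first: 0xBA9649959A3963B4.
Top bit is set, so as a signed 64-bit value this is 0xBA9649959A3963B4 − 2^64 = -5001729429261950028.

-5001729429261950028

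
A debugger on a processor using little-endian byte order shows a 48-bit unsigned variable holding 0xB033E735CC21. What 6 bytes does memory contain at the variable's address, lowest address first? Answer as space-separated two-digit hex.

21 CC 35 E7 33 B0

Split into bytes (most-significant first): B0 33 E7 35 CC 21.
Little-endian stores the least-significant byte at the lowest address.
So at ascending addresses the bytes are 21 CC 35 E7 33 B0.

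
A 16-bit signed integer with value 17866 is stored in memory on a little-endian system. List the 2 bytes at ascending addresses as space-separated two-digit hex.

17866 in hexadecimal, padded to 16 bits, is 0x45CA.
Split into bytes (most-significant first): 45 CA.
In little-endian order the low byte comes first in memory.
So at ascending addresses the bytes are CA 45.

CA 45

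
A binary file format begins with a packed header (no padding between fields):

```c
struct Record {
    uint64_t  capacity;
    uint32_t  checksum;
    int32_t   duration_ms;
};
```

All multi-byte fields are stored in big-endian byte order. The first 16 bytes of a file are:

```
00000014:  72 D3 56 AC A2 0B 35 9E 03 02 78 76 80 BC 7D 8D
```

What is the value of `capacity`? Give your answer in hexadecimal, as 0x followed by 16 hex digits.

`capacity` is the first field, at byte offset 0, occupying 8 bytes.
Bytes at offsets 0..7: 72 D3 56 AC A2 0B 35 9E.
In big-endian order the high byte comes first in memory.
The bytes are already most-significant first: 0x72D356ACA20B359E.

0x72D356ACA20B359E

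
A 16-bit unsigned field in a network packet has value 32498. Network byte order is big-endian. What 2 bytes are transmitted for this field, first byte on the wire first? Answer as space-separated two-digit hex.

7E F2

32498 in hexadecimal, padded to 16 bits, is 0x7EF2.
Split into bytes (most-significant first): 7E F2.
Big-endian: lowest address holds the most-significant byte.
So the memory order matches the most-significant-first order: 7E F2.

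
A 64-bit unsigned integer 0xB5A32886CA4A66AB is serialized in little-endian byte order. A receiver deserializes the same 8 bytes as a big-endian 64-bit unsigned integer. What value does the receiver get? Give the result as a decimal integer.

12350641261804823477

Stored little-endian, the bytes at ascending addresses are AB 66 4A CA 86 28 A3 B5.
Read back as big-endian, the last byte is least significant, giving 0xAB664ACA8628A3B5.
0xAB664ACA8628A3B5 = 12350641261804823477.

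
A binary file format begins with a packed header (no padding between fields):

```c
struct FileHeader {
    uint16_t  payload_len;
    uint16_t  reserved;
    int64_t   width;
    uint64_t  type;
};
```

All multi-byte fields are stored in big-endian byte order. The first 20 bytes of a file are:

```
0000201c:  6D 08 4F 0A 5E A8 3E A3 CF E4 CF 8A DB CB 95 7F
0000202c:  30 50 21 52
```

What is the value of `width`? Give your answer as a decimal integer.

6820770508941086602

`width` follows `payload_len` (2 B), `reserved` (2 B), so it starts at offset 2 + 2 = 4 and occupies 8 bytes.
Bytes at offsets 4..11: 5E A8 3E A3 CF E4 CF 8A.
Big-endian: lowest address holds the most-significant byte.
The bytes are already most-significant first: 0x5EA83EA3CFE4CF8A.
0x5EA83EA3CFE4CF8A = 6820770508941086602.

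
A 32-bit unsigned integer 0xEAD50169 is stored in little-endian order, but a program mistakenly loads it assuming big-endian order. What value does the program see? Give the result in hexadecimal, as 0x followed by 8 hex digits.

0x6901D5EA

Stored little-endian, the bytes at ascending addresses are 69 01 D5 EA.
Read back as big-endian, the last byte is least significant, giving 0x6901D5EA.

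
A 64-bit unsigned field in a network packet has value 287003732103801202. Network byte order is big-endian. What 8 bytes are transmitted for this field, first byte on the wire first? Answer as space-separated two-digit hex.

03 FB A4 5F AD 42 29 72

287003732103801202 in hexadecimal, padded to 64 bits, is 0x03FBA45FAD422972.
Split into bytes (most-significant first): 03 FB A4 5F AD 42 29 72.
Big-endian: lowest address holds the most-significant byte.
So the memory order matches the most-significant-first order: 03 FB A4 5F AD 42 29 72.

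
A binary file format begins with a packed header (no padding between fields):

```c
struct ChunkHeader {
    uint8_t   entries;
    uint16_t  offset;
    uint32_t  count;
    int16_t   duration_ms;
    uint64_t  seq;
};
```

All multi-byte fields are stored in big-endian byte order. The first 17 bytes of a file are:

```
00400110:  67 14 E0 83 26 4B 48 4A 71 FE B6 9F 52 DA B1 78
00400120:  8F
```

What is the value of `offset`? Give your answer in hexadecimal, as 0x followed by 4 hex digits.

`offset` follows `entries` (1 byte), so it starts at byte offset 1 and occupies 2 bytes.
Bytes at offsets 1..2: 14 E0.
In big-endian order the high byte comes first in memory.
The bytes are already most-significant first: 0x14E0.

0x14E0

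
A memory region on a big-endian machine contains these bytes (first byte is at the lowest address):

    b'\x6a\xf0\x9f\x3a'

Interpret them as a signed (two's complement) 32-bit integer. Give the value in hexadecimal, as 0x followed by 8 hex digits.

Big-endian: lowest address holds the most-significant byte.
The bytes are already most-significant first: 0x6AF09F3A.

0x6AF09F3A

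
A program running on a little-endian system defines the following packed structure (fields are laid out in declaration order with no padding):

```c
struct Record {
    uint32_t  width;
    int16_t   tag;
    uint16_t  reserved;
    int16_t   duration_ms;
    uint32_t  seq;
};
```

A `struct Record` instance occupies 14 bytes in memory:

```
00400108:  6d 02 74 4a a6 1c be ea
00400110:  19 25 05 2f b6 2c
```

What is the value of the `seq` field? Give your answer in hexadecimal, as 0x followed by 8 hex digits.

0x2CB62F05

`seq` follows `width` (4 B), `tag` (2 B), `reserved` (2 B), `duration_ms` (2 B), so it starts at offset 4 + 2 + 2 + 2 = 10 and occupies 4 bytes.
Bytes at offsets 10..13: 05 2F B6 2C.
Little-endian: lowest address holds the least-significant byte.
Reassemble most-significant byte first: 2C B6 2F 05 → 0x2CB62F05.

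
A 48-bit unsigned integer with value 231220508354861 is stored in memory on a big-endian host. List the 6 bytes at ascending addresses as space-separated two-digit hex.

231220508354861 in hexadecimal, padded to 48 bits, is 0xD24B3843E92D.
Split into bytes (most-significant first): D2 4B 38 43 E9 2D.
Big-endian: lowest address holds the most-significant byte.
So the memory order matches the most-significant-first order: D2 4B 38 43 E9 2D.

D2 4B 38 43 E9 2D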